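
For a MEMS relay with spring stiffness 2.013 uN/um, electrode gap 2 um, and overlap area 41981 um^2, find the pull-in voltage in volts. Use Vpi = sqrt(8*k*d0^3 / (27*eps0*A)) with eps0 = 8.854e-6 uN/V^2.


Step 1: Compute numerator: 8 * k * d0^3 = 8 * 2.013 * 2^3 = 128.832
Step 2: Compute denominator: 27 * eps0 * A = 27 * 8.854e-6 * 41981 = 10.035894
Step 3: Vpi = sqrt(128.832 / 10.035894)
Vpi = 3.58 V


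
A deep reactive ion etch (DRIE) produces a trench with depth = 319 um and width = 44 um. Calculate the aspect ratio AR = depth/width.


Step 1: AR = depth / width
Step 2: AR = 319 / 44
AR = 7.3


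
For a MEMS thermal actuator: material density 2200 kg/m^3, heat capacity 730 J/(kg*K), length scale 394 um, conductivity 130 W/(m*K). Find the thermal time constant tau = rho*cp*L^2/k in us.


Step 1: Convert L to m: L = 394e-6 m
Step 2: L^2 = (394e-6)^2 = 1.55236e-07 m^2
Step 3: tau = 2200 * 730 * 1.55236e-07 / 130 = 1.91776166e-03 s
Step 4: Convert to microseconds (multiply by 1e6).
tau = 1917.762 us


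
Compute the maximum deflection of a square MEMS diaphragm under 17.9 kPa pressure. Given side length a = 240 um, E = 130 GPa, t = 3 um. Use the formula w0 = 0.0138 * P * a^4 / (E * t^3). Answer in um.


Step 1: Convert pressure to compatible units (E is in GPa, so P in GPa).
P = 17.9 kPa = 17.9e-6 GPa
Step 2: Compute numerator: 0.0138 * P * a^4.
a^4 = 240^4 = 3317760000
numerator = 0.0138 * 17.9e-6 * 3317760000 = 8.19553e+02
Step 3: Compute denominator: E * t^3 = 130 * 3^3 = 3510
Step 4: w0 = numerator / denominator = 8.19553e+02 / 3510 = 0.2335 um


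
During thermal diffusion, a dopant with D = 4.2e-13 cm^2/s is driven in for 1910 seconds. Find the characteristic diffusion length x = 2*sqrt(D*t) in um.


Step 1: Compute D*t = 4.2e-13 * 1910 = 8.022e-10 cm^2
Step 2: sqrt(D*t) = 2.8323e-05 cm
Step 3: x = 2 * 2.8323e-05 cm = 5.6646e-05 cm
Step 4: Convert to um (1 cm = 1e4 um): x = 0.566 um


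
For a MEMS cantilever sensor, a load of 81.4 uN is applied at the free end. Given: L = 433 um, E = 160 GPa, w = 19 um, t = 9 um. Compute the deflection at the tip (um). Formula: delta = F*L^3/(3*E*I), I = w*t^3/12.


Step 1: Calculate the second moment of area.
I = w * t^3 / 12 = 19 * 9^3 / 12 = 1154.25 um^4
Step 2: Convert E to consistent units (1 GPa = 1000 uN/um^2).
E = 160 GPa = 160000 uN/um^2
Step 3: Calculate tip deflection.
delta = F * L^3 / (3 * E * I)
delta = 81.4 * 433^3 / (3 * 160000 * 1154.25)
delta = 11.9274 um


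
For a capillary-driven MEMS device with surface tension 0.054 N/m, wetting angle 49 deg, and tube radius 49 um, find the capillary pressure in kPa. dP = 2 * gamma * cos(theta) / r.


Step 1: cos(49 deg) = 0.6561
Step 2: Convert r to m: r = 49e-6 m
Step 3: dP = 2 * 0.054 * 0.6561 / 49e-6 = 1446.1 Pa
Step 4: Convert Pa to kPa (divide by 1000).
dP = 1.45 kPa


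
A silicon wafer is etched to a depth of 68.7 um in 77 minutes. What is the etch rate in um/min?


Step 1: Etch rate = depth / time
Step 2: rate = 68.7 / 77
rate = 0.892 um/min


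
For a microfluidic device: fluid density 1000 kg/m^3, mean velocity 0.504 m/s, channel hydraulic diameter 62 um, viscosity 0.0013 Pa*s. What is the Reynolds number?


Step 1: Convert Dh to meters: Dh = 62e-6 m
Step 2: Re = rho * v * Dh / mu
Re = 1000 * 0.504 * 62e-6 / 0.0013
Re = 24.037


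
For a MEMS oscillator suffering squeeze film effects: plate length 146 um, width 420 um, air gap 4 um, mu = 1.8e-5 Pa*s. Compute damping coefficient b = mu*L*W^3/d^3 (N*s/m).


Step 1: Convert to SI.
L = 146e-6 m, W = 420e-6 m, d = 4e-6 m
Step 2: W^3 = (420e-6)^3 = 7.41e-11 m^3
Step 3: d^3 = (4e-6)^3 = 6.40e-17 m^3
Step 4: b = 1.8e-5 * 146e-6 * 7.41e-11 / 6.40e-17
b = 3.04e-03 N*s/m


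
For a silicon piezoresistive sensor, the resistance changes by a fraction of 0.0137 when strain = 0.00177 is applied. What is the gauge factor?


Step 1: Identify values.
dR/R = 0.0137, strain = 0.00177
Step 2: GF = (dR/R) / strain = 0.0137 / 0.00177
GF = 7.7


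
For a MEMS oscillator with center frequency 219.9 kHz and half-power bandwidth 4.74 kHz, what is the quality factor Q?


Step 1: Q = f0 / bandwidth
Step 2: Q = 219.9 / 4.74
Q = 46.4


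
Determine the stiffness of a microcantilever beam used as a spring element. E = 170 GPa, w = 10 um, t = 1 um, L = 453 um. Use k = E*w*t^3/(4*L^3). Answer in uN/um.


Step 1: Convert E to consistent units (1 GPa = 1000 uN/um^2).
E = 170 GPa = 170000 uN/um^2
Step 2: Compute t^3 = 1^3 = 1
Step 3: Compute L^3 = 453^3 = 92959677
Step 4: k = 170000 * 10 * 1 / (4 * 92959677)
k = 0.0046 uN/um


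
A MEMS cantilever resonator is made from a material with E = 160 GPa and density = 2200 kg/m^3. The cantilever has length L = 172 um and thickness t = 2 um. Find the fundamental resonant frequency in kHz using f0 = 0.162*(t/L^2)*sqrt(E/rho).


Step 1: Convert units to SI.
t_SI = 2e-6 m, L_SI = 172e-6 m
Step 2: Calculate sqrt(E/rho).
sqrt(160e9 / 2200) = 8528.03 m/s
Step 3: Compute f0.
f0 = 0.162 * 2e-6 / (172e-6)^2 * 8528.03 = 93397.8 Hz = 93.4 kHz


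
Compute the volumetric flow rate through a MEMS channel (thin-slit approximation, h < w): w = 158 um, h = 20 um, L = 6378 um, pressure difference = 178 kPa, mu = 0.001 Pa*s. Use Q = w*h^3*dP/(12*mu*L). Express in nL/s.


Step 1: Convert all dimensions to SI (meters).
w = 158e-6 m, h = 20e-6 m, L = 6378e-6 m, dP = 178e3 Pa
Step 2: Q = w * h^3 * dP / (12 * mu * L)
Q = 158e-6 * (20e-6)^3 * 178e3 / (12 * 0.001 * 6378e-6) = 2.93968851e-09 m^3/s
Step 3: Convert Q from m^3/s to nL/s (1 m^3 = 1e12 nL, so multiply by 1e12).
Q = 2939.689 nL/s


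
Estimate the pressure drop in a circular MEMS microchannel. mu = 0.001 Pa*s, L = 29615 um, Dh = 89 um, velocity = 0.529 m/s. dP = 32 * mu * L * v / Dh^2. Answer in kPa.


Step 1: Convert to SI: L = 29615e-6 m, Dh = 89e-6 m
Step 2: dP = 32 * 0.001 * 29615e-6 * 0.529 / (89e-6)^2
Step 3: dP = 63290.33 Pa
Step 4: Convert to kPa: dP = 63.29 kPa


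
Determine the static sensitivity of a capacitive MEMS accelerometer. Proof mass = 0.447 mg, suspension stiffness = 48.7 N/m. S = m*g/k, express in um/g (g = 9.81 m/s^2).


Step 1: Convert mass: m = 0.447 mg = 4.47e-07 kg
Step 2: S = m * g / k = 4.47e-07 * 9.81 / 48.7
Step 3: S = 9.00e-08 m/g
Step 4: Convert to um/g: S = 0.09 um/g


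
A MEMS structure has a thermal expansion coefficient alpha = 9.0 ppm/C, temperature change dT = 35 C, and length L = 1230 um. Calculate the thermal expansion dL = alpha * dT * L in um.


Step 1: Convert CTE: alpha = 9.0 ppm/C = 9.0e-6 /C
Step 2: dL = 9.0e-6 * 35 * 1230
dL = 0.3875 um


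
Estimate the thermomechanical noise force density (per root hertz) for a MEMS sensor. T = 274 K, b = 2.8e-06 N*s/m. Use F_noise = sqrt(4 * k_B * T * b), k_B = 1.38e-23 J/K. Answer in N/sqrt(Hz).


Step 1: Compute 4 * k_B * T * b
= 4 * 1.38e-23 * 274 * 2.8e-06
= 4.2349e-26 N^2/Hz
Step 2: F_noise = sqrt(4.2349e-26)
F_noise = 2.06e-13 N/sqrt(Hz)


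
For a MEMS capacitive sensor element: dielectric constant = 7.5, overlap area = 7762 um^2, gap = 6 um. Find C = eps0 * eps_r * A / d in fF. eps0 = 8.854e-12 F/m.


Step 1: Convert area to m^2: A = 7762e-12 m^2
Step 2: Convert gap to m: d = 6e-6 m
Step 3: C = eps0 * eps_r * A / d
C = 8.854e-12 * 7.5 * 7762e-12 / 6e-6
Step 4: Convert to fF (multiply by 1e15).
C = 85.91 fF


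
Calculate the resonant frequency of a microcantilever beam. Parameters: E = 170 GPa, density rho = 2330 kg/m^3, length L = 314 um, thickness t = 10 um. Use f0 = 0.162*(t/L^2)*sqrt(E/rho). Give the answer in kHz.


Step 1: Convert units to SI.
t_SI = 10e-6 m, L_SI = 314e-6 m
Step 2: Calculate sqrt(E/rho).
sqrt(170e9 / 2330) = 8541.74 m/s
Step 3: Compute f0.
f0 = 0.162 * 10e-6 / (314e-6)^2 * 8541.74 = 140346.7 Hz = 140.35 kHz


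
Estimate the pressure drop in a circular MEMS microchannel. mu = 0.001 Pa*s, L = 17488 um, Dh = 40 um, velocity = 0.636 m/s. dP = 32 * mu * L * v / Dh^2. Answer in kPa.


Step 1: Convert to SI: L = 17488e-6 m, Dh = 40e-6 m
Step 2: dP = 32 * 0.001 * 17488e-6 * 0.636 / (40e-6)^2
Step 3: dP = 222447.36 Pa
Step 4: Convert to kPa: dP = 222.45 kPa


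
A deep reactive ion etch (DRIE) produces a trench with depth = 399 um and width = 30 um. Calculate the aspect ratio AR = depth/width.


Step 1: AR = depth / width
Step 2: AR = 399 / 30
AR = 13.3


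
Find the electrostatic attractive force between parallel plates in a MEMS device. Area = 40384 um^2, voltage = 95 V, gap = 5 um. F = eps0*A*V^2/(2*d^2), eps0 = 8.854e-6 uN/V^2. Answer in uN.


Step 1: Identify parameters.
eps0 = 8.854e-6 uN/V^2, A = 40384 um^2, V = 95 V, d = 5 um
Step 2: Compute V^2 = 95^2 = 9025
Step 3: Compute d^2 = 5^2 = 25
Step 4: F = 0.5 * 8.854e-6 * 40384 * 9025 / 25
F = 64.54 uN


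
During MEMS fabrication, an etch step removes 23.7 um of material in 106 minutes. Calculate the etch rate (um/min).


Step 1: Etch rate = depth / time
Step 2: rate = 23.7 / 106
rate = 0.224 um/min


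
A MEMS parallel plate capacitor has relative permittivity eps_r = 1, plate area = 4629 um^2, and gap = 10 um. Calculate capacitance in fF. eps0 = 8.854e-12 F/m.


Step 1: Convert area to m^2: A = 4629e-12 m^2
Step 2: Convert gap to m: d = 10e-6 m
Step 3: C = eps0 * eps_r * A / d
C = 8.854e-12 * 1 * 4629e-12 / 10e-6
Step 4: Convert to fF (multiply by 1e15).
C = 4.1 fF


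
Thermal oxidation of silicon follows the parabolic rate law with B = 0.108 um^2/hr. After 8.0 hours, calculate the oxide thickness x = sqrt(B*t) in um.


Step 1: Compute B*t = 0.108 * 8.0 = 0.864
Step 2: x = sqrt(0.864)
x = 0.93 um


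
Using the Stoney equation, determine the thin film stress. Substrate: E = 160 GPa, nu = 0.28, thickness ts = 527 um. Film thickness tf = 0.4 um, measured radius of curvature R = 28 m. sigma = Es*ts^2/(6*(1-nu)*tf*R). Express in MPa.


Step 1: Compute numerator: Es * ts^2 = 160 * 527^2 = 44436640 (GPa*um^2)
Step 2: Compute denominator (R in um): 6*(1-nu)*tf*R = 6*0.72*0.4*28e6 = 48384000.0 (um^2)
Step 3: sigma (GPa) = 44436640 / 48384000.0 = 9.18416e-01 GPa
Step 4: Convert to MPa (x1000): sigma = 918.4 MPa


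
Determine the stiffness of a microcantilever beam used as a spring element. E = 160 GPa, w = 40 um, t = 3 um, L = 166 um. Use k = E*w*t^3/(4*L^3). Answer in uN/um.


Step 1: Convert E to consistent units (1 GPa = 1000 uN/um^2).
E = 160 GPa = 160000 uN/um^2
Step 2: Compute t^3 = 3^3 = 27
Step 3: Compute L^3 = 166^3 = 4574296
Step 4: k = 160000 * 40 * 27 / (4 * 4574296)
k = 9.4441 uN/um


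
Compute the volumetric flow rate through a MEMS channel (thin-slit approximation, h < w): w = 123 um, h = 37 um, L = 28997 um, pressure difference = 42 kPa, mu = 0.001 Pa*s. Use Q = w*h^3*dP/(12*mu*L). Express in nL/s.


Step 1: Convert all dimensions to SI (meters).
w = 123e-6 m, h = 37e-6 m, L = 28997e-6 m, dP = 42e3 Pa
Step 2: Q = w * h^3 * dP / (12 * mu * L)
Q = 123e-6 * (37e-6)^3 * 42e3 / (12 * 0.001 * 28997e-6) = 7.5201285e-10 m^3/s
Step 3: Convert Q from m^3/s to nL/s (1 m^3 = 1e12 nL, so multiply by 1e12).
Q = 752.013 nL/s


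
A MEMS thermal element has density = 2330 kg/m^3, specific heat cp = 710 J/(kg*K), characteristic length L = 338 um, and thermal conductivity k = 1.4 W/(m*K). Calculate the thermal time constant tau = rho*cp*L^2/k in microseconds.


Step 1: Convert L to m: L = 338e-6 m
Step 2: L^2 = (338e-6)^2 = 1.14244e-07 m^2
Step 3: tau = 2330 * 710 * 1.14244e-07 / 1.4 = 1.3499560657e-01 s
Step 4: Convert to microseconds (multiply by 1e6).
tau = 134995.607 us


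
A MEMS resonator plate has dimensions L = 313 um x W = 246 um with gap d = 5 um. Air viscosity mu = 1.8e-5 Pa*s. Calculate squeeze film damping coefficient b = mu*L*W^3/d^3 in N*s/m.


Step 1: Convert to SI.
L = 313e-6 m, W = 246e-6 m, d = 5e-6 m
Step 2: W^3 = (246e-6)^3 = 1.49e-11 m^3
Step 3: d^3 = (5e-6)^3 = 1.25e-16 m^3
Step 4: b = 1.8e-5 * 313e-6 * 1.49e-11 / 1.25e-16
b = 6.71e-04 N*s/m


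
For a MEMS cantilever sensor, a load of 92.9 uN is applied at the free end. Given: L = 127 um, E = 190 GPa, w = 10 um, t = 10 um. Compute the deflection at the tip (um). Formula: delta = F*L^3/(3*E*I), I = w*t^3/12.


Step 1: Calculate the second moment of area.
I = w * t^3 / 12 = 10 * 10^3 / 12 = 833.3333 um^4
Step 2: Convert E to consistent units (1 GPa = 1000 uN/um^2).
E = 190 GPa = 190000 uN/um^2
Step 3: Calculate tip deflection.
delta = F * L^3 / (3 * E * I)
delta = 92.9 * 127^3 / (3 * 190000 * 833.3333)
delta = 0.4006 um


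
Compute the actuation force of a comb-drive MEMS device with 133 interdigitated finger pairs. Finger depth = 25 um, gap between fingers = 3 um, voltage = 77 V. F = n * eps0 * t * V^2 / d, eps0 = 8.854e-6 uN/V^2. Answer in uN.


Step 1: Parameters: n=133, eps0=8.854e-6 uN/V^2, t=25 um, V=77 V, d=3 um
Step 2: V^2 = 5929
Step 3: F = 133 * 8.854e-6 * 25 * 5929 / 3
F = 58.182 uN


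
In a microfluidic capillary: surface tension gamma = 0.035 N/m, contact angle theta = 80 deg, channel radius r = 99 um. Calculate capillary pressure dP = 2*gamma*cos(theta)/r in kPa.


Step 1: cos(80 deg) = 0.1736
Step 2: Convert r to m: r = 99e-6 m
Step 3: dP = 2 * 0.035 * 0.1736 / 99e-6 = 122.7 Pa
Step 4: Convert Pa to kPa (divide by 1000).
dP = 0.12 kPa


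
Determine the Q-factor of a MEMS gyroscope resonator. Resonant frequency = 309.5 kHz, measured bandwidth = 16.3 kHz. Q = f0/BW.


Step 1: Q = f0 / bandwidth
Step 2: Q = 309.5 / 16.3
Q = 19.0


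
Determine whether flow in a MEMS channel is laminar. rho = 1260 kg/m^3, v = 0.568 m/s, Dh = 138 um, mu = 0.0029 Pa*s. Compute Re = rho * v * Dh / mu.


Step 1: Convert Dh to meters: Dh = 138e-6 m
Step 2: Re = rho * v * Dh / mu
Re = 1260 * 0.568 * 138e-6 / 0.0029
Re = 34.056
Since Re = 34.056 is below ~2300, the flow is laminar.


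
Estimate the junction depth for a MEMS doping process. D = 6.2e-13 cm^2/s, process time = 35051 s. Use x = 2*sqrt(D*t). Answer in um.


Step 1: Compute D*t = 6.2e-13 * 35051 = 2.173162e-08 cm^2
Step 2: sqrt(D*t) = 1.47416e-04 cm
Step 3: x = 2 * 1.47416e-04 cm = 2.94832e-04 cm
Step 4: Convert to um (1 cm = 1e4 um): x = 2.948 um


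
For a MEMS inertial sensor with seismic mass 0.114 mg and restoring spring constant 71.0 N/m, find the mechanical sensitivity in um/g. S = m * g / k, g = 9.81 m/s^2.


Step 1: Convert mass: m = 0.114 mg = 1.14e-07 kg
Step 2: S = m * g / k = 1.14e-07 * 9.81 / 71.0
Step 3: S = 1.58e-08 m/g
Step 4: Convert to um/g: S = 0.016 um/g


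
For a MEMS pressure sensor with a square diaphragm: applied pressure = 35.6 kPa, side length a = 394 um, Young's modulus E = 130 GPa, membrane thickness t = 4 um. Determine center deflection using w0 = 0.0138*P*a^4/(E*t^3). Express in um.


Step 1: Convert pressure to compatible units (E is in GPa, so P in GPa).
P = 35.6 kPa = 35.6e-6 GPa
Step 2: Compute numerator: 0.0138 * P * a^4.
a^4 = 394^4 = 24098215696
numerator = 0.0138 * 35.6e-6 * 24098215696 = 1.1839e+04
Step 3: Compute denominator: E * t^3 = 130 * 4^3 = 8320
Step 4: w0 = numerator / denominator = 1.1839e+04 / 8320 = 1.423 um


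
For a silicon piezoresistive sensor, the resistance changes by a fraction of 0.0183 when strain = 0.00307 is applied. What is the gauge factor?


Step 1: Identify values.
dR/R = 0.0183, strain = 0.00307
Step 2: GF = (dR/R) / strain = 0.0183 / 0.00307
GF = 6.0


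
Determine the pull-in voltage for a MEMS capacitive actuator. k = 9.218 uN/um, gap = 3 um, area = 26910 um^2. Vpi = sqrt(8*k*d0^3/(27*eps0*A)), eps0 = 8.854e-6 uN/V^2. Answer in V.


Step 1: Compute numerator: 8 * k * d0^3 = 8 * 9.218 * 3^3 = 1991.088
Step 2: Compute denominator: 27 * eps0 * A = 27 * 8.854e-6 * 26910 = 6.433051
Step 3: Vpi = sqrt(1991.088 / 6.433051)
Vpi = 17.59 V


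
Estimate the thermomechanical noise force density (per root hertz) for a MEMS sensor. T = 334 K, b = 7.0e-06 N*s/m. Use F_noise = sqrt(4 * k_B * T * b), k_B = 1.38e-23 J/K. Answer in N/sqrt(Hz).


Step 1: Compute 4 * k_B * T * b
= 4 * 1.38e-23 * 334 * 7.0e-06
= 1.2906e-25 N^2/Hz
Step 2: F_noise = sqrt(1.2906e-25)
F_noise = 3.59e-13 N/sqrt(Hz)


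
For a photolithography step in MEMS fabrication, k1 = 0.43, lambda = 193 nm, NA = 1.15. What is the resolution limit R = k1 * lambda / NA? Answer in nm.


Step 1: Identify values: k1 = 0.43, lambda = 193 nm, NA = 1.15
Step 2: R = k1 * lambda / NA
R = 0.43 * 193 / 1.15
R = 72.2 nm


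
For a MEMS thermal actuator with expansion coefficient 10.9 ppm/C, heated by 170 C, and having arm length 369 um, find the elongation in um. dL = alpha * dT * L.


Step 1: Convert CTE: alpha = 10.9 ppm/C = 10.9e-6 /C
Step 2: dL = 10.9e-6 * 170 * 369
dL = 0.6838 um


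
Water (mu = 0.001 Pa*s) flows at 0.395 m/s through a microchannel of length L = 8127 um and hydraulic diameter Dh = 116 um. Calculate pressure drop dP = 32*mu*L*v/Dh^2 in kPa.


Step 1: Convert to SI: L = 8127e-6 m, Dh = 116e-6 m
Step 2: dP = 32 * 0.001 * 8127e-6 * 0.395 / (116e-6)^2
Step 3: dP = 7634.16 Pa
Step 4: Convert to kPa: dP = 7.63 kPa


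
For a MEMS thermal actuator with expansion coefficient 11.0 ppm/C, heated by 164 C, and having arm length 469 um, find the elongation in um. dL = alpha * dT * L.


Step 1: Convert CTE: alpha = 11.0 ppm/C = 11.0e-6 /C
Step 2: dL = 11.0e-6 * 164 * 469
dL = 0.8461 um


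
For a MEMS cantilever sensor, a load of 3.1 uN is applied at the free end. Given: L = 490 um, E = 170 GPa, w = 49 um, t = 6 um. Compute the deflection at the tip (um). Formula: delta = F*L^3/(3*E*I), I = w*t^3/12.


Step 1: Calculate the second moment of area.
I = w * t^3 / 12 = 49 * 6^3 / 12 = 882.0 um^4
Step 2: Convert E to consistent units (1 GPa = 1000 uN/um^2).
E = 170 GPa = 170000 uN/um^2
Step 3: Calculate tip deflection.
delta = F * L^3 / (3 * E * I)
delta = 3.1 * 490^3 / (3 * 170000 * 882.0)
delta = 0.8108 um


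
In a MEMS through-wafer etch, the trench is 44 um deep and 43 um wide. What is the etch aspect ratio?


Step 1: AR = depth / width
Step 2: AR = 44 / 43
AR = 1.0


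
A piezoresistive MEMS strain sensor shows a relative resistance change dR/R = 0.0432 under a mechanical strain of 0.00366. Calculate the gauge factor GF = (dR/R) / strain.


Step 1: Identify values.
dR/R = 0.0432, strain = 0.00366
Step 2: GF = (dR/R) / strain = 0.0432 / 0.00366
GF = 11.8


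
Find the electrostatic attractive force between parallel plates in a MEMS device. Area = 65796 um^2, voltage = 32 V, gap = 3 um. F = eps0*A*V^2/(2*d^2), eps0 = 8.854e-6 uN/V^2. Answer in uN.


Step 1: Identify parameters.
eps0 = 8.854e-6 uN/V^2, A = 65796 um^2, V = 32 V, d = 3 um
Step 2: Compute V^2 = 32^2 = 1024
Step 3: Compute d^2 = 3^2 = 9
Step 4: F = 0.5 * 8.854e-6 * 65796 * 1024 / 9
F = 33.141 uN


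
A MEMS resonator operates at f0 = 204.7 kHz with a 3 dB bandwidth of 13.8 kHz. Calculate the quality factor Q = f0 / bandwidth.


Step 1: Q = f0 / bandwidth
Step 2: Q = 204.7 / 13.8
Q = 14.8


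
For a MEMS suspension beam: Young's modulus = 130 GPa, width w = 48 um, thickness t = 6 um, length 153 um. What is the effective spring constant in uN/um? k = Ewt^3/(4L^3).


Step 1: Convert E to consistent units (1 GPa = 1000 uN/um^2).
E = 130 GPa = 130000 uN/um^2
Step 2: Compute t^3 = 6^3 = 216
Step 3: Compute L^3 = 153^3 = 3581577
Step 4: k = 130000 * 48 * 216 / (4 * 3581577)
k = 94.0815 uN/um


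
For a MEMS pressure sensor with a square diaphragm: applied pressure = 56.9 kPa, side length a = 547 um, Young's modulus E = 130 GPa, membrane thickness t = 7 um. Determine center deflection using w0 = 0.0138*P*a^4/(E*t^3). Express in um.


Step 1: Convert pressure to compatible units (E is in GPa, so P in GPa).
P = 56.9 kPa = 56.9e-6 GPa
Step 2: Compute numerator: 0.0138 * P * a^4.
a^4 = 547^4 = 89526025681
numerator = 0.0138 * 56.9e-6 * 89526025681 = 7.029763e+04
Step 3: Compute denominator: E * t^3 = 130 * 7^3 = 44590
Step 4: w0 = numerator / denominator = 7.029763e+04 / 44590 = 1.5765 um


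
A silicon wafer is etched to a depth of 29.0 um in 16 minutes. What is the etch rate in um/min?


Step 1: Etch rate = depth / time
Step 2: rate = 29.0 / 16
rate = 1.813 um/min


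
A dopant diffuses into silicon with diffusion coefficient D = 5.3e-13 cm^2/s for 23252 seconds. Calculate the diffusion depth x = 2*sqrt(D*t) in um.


Step 1: Compute D*t = 5.3e-13 * 23252 = 1.232356e-08 cm^2
Step 2: sqrt(D*t) = 1.1101e-04 cm
Step 3: x = 2 * 1.1101e-04 cm = 2.2202e-04 cm
Step 4: Convert to um (1 cm = 1e4 um): x = 2.22 um


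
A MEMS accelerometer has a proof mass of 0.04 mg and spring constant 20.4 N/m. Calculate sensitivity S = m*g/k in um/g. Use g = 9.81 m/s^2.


Step 1: Convert mass: m = 0.04 mg = 4.00e-08 kg
Step 2: S = m * g / k = 4.00e-08 * 9.81 / 20.4
Step 3: S = 1.92e-08 m/g
Step 4: Convert to um/g: S = 0.019 um/g


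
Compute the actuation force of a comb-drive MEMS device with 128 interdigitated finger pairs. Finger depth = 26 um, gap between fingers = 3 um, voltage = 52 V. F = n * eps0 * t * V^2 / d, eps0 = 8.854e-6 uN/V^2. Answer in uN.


Step 1: Parameters: n=128, eps0=8.854e-6 uN/V^2, t=26 um, V=52 V, d=3 um
Step 2: V^2 = 2704
Step 3: F = 128 * 8.854e-6 * 26 * 2704 / 3
F = 26.559 uN


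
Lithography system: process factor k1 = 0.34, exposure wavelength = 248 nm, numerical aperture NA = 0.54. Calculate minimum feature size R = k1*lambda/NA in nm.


Step 1: Identify values: k1 = 0.34, lambda = 248 nm, NA = 0.54
Step 2: R = k1 * lambda / NA
R = 0.34 * 248 / 0.54
R = 156.1 nm


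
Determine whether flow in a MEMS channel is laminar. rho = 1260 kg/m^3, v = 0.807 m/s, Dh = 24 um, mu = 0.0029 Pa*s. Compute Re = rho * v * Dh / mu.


Step 1: Convert Dh to meters: Dh = 24e-6 m
Step 2: Re = rho * v * Dh / mu
Re = 1260 * 0.807 * 24e-6 / 0.0029
Re = 8.415
Since Re = 8.415 is below ~2300, the flow is laminar.


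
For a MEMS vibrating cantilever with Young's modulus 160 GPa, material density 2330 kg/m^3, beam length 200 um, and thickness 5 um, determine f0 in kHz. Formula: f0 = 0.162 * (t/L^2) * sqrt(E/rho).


Step 1: Convert units to SI.
t_SI = 5e-6 m, L_SI = 200e-6 m
Step 2: Calculate sqrt(E/rho).
sqrt(160e9 / 2330) = 8286.71 m/s
Step 3: Compute f0.
f0 = 0.162 * 5e-6 / (200e-6)^2 * 8286.71 = 167805.9 Hz = 167.81 kHz


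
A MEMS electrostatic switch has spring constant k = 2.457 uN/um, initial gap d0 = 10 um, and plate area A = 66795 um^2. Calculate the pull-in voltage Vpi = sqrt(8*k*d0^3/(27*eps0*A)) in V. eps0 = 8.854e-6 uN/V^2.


Step 1: Compute numerator: 8 * k * d0^3 = 8 * 2.457 * 10^3 = 19656.0
Step 2: Compute denominator: 27 * eps0 * A = 27 * 8.854e-6 * 66795 = 15.967879
Step 3: Vpi = sqrt(19656.0 / 15.967879)
Vpi = 35.09 V


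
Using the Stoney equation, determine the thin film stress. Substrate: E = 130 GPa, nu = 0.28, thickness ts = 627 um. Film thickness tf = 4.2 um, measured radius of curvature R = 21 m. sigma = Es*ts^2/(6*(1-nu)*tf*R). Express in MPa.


Step 1: Compute numerator: Es * ts^2 = 130 * 627^2 = 51106770 (GPa*um^2)
Step 2: Compute denominator (R in um): 6*(1-nu)*tf*R = 6*0.72*4.2*21e6 = 381024000.0 (um^2)
Step 3: sigma (GPa) = 51106770 / 381024000.0 = 1.3413e-01 GPa
Step 4: Convert to MPa (x1000): sigma = 134.1 MPa


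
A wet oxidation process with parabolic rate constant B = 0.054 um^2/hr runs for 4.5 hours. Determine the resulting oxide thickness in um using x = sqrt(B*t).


Step 1: Compute B*t = 0.054 * 4.5 = 0.243
Step 2: x = sqrt(0.243)
x = 0.493 um


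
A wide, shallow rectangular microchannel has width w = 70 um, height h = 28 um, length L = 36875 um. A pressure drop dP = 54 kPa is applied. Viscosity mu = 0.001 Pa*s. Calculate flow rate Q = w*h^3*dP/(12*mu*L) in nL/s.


Step 1: Convert all dimensions to SI (meters).
w = 70e-6 m, h = 28e-6 m, L = 36875e-6 m, dP = 54e3 Pa
Step 2: Q = w * h^3 * dP / (12 * mu * L)
Q = 70e-6 * (28e-6)^3 * 54e3 / (12 * 0.001 * 36875e-6) = 1.8752217e-10 m^3/s
Step 3: Convert Q from m^3/s to nL/s (1 m^3 = 1e12 nL, so multiply by 1e12).
Q = 187.522 nL/s


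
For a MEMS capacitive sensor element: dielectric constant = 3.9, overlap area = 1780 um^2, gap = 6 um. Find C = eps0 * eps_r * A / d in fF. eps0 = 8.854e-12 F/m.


Step 1: Convert area to m^2: A = 1780e-12 m^2
Step 2: Convert gap to m: d = 6e-6 m
Step 3: C = eps0 * eps_r * A / d
C = 8.854e-12 * 3.9 * 1780e-12 / 6e-6
Step 4: Convert to fF (multiply by 1e15).
C = 10.24 fF


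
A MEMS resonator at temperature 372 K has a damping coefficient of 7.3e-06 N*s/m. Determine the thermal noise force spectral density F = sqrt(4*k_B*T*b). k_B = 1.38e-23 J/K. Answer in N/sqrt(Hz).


Step 1: Compute 4 * k_B * T * b
= 4 * 1.38e-23 * 372 * 7.3e-06
= 1.4990e-25 N^2/Hz
Step 2: F_noise = sqrt(1.4990e-25)
F_noise = 3.87e-13 N/sqrt(Hz)


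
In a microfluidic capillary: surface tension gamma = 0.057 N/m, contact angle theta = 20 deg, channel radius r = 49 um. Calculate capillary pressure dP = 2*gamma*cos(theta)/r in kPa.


Step 1: cos(20 deg) = 0.9397
Step 2: Convert r to m: r = 49e-6 m
Step 3: dP = 2 * 0.057 * 0.9397 / 49e-6 = 2186.2 Pa
Step 4: Convert Pa to kPa (divide by 1000).
dP = 2.19 kPa


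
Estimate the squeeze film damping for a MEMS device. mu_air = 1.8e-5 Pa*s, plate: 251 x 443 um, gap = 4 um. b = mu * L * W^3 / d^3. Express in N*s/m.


Step 1: Convert to SI.
L = 251e-6 m, W = 443e-6 m, d = 4e-6 m
Step 2: W^3 = (443e-6)^3 = 8.69e-11 m^3
Step 3: d^3 = (4e-6)^3 = 6.40e-17 m^3
Step 4: b = 1.8e-5 * 251e-6 * 8.69e-11 / 6.40e-17
b = 6.14e-03 N*s/m


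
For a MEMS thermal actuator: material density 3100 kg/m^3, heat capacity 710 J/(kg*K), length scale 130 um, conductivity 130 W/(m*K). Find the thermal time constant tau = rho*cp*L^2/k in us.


Step 1: Convert L to m: L = 130e-6 m
Step 2: L^2 = (130e-6)^2 = 1.69e-08 m^2
Step 3: tau = 3100 * 710 * 1.69e-08 / 130 = 2.8613e-04 s
Step 4: Convert to microseconds (multiply by 1e6).
tau = 286.13 us


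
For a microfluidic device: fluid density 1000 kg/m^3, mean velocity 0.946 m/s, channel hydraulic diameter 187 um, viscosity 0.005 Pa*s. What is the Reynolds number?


Step 1: Convert Dh to meters: Dh = 187e-6 m
Step 2: Re = rho * v * Dh / mu
Re = 1000 * 0.946 * 187e-6 / 0.005
Re = 35.38


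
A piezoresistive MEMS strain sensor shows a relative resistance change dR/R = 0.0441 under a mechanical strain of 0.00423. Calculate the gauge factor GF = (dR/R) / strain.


Step 1: Identify values.
dR/R = 0.0441, strain = 0.00423
Step 2: GF = (dR/R) / strain = 0.0441 / 0.00423
GF = 10.4


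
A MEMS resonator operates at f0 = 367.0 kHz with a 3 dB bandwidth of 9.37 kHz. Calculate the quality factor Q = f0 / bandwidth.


Step 1: Q = f0 / bandwidth
Step 2: Q = 367.0 / 9.37
Q = 39.2


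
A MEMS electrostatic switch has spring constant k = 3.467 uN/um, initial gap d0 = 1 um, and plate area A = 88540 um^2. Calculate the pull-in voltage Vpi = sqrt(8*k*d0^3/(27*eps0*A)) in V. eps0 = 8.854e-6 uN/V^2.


Step 1: Compute numerator: 8 * k * d0^3 = 8 * 3.467 * 1^3 = 27.736
Step 2: Compute denominator: 27 * eps0 * A = 27 * 8.854e-6 * 88540 = 21.166195
Step 3: Vpi = sqrt(27.736 / 21.166195)
Vpi = 1.14 V


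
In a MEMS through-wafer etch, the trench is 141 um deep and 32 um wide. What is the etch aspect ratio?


Step 1: AR = depth / width
Step 2: AR = 141 / 32
AR = 4.4


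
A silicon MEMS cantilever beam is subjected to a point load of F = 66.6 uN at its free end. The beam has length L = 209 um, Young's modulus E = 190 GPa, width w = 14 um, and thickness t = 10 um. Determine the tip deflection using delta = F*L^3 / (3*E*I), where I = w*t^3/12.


Step 1: Calculate the second moment of area.
I = w * t^3 / 12 = 14 * 10^3 / 12 = 1166.6667 um^4
Step 2: Convert E to consistent units (1 GPa = 1000 uN/um^2).
E = 190 GPa = 190000 uN/um^2
Step 3: Calculate tip deflection.
delta = F * L^3 / (3 * E * I)
delta = 66.6 * 209^3 / (3 * 190000 * 1166.6667)
delta = 0.9143 um


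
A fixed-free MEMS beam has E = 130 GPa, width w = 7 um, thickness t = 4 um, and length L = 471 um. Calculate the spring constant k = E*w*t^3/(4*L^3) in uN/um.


Step 1: Convert E to consistent units (1 GPa = 1000 uN/um^2).
E = 130 GPa = 130000 uN/um^2
Step 2: Compute t^3 = 4^3 = 64
Step 3: Compute L^3 = 471^3 = 104487111
Step 4: k = 130000 * 7 * 64 / (4 * 104487111)
k = 0.1393 uN/um


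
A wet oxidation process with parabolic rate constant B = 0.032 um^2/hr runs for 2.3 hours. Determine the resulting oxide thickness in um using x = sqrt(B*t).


Step 1: Compute B*t = 0.032 * 2.3 = 0.0736
Step 2: x = sqrt(0.0736)
x = 0.271 um


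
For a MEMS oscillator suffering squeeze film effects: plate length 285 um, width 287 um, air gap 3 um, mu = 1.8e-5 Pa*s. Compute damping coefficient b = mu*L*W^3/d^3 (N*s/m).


Step 1: Convert to SI.
L = 285e-6 m, W = 287e-6 m, d = 3e-6 m
Step 2: W^3 = (287e-6)^3 = 2.36e-11 m^3
Step 3: d^3 = (3e-6)^3 = 2.70e-17 m^3
Step 4: b = 1.8e-5 * 285e-6 * 2.36e-11 / 2.70e-17
b = 4.49e-03 N*s/m


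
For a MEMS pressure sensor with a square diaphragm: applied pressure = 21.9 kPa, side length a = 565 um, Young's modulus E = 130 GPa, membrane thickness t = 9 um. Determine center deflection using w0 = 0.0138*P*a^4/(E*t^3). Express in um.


Step 1: Convert pressure to compatible units (E is in GPa, so P in GPa).
P = 21.9 kPa = 21.9e-6 GPa
Step 2: Compute numerator: 0.0138 * P * a^4.
a^4 = 565^4 = 101904600625
numerator = 0.0138 * 21.9e-6 * 101904600625 = 3.0798e+04
Step 3: Compute denominator: E * t^3 = 130 * 9^3 = 94770
Step 4: w0 = numerator / denominator = 3.0798e+04 / 94770 = 0.325 um


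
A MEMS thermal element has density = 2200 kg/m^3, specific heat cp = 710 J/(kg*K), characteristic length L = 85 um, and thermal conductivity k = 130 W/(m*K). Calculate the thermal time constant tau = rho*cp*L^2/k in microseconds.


Step 1: Convert L to m: L = 85e-6 m
Step 2: L^2 = (85e-6)^2 = 7.225e-09 m^2
Step 3: tau = 2200 * 710 * 7.225e-09 / 130 = 8.681115e-05 s
Step 4: Convert to microseconds (multiply by 1e6).
tau = 86.811 us


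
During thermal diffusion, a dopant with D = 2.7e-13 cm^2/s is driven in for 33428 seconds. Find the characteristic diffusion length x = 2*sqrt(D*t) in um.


Step 1: Compute D*t = 2.7e-13 * 33428 = 9.02556e-09 cm^2
Step 2: sqrt(D*t) = 9.5e-05 cm
Step 3: x = 2 * 9.5e-05 cm = 1.9e-04 cm
Step 4: Convert to um (1 cm = 1e4 um): x = 1.9 um


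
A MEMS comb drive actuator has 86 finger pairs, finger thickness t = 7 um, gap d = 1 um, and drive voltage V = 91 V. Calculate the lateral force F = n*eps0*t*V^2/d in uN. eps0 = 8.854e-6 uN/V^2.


Step 1: Parameters: n=86, eps0=8.854e-6 uN/V^2, t=7 um, V=91 V, d=1 um
Step 2: V^2 = 8281
Step 3: F = 86 * 8.854e-6 * 7 * 8281 / 1
F = 44.139 uN


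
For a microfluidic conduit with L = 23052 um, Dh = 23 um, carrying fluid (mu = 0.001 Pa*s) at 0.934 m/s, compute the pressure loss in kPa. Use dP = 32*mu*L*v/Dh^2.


Step 1: Convert to SI: L = 23052e-6 m, Dh = 23e-6 m
Step 2: dP = 32 * 0.001 * 23052e-6 * 0.934 / (23e-6)^2
Step 3: dP = 1302416.21 Pa
Step 4: Convert to kPa: dP = 1302.42 kPa


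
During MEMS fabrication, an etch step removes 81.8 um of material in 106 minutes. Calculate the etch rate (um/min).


Step 1: Etch rate = depth / time
Step 2: rate = 81.8 / 106
rate = 0.772 um/min


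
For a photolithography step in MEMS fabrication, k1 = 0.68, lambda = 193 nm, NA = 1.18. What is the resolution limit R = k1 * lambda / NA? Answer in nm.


Step 1: Identify values: k1 = 0.68, lambda = 193 nm, NA = 1.18
Step 2: R = k1 * lambda / NA
R = 0.68 * 193 / 1.18
R = 111.2 nm


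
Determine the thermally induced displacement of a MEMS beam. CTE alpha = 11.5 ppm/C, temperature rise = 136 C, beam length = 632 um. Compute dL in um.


Step 1: Convert CTE: alpha = 11.5 ppm/C = 11.5e-6 /C
Step 2: dL = 11.5e-6 * 136 * 632
dL = 0.9884 um


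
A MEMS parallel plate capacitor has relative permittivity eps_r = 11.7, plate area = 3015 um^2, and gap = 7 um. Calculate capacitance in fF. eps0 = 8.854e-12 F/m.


Step 1: Convert area to m^2: A = 3015e-12 m^2
Step 2: Convert gap to m: d = 7e-6 m
Step 3: C = eps0 * eps_r * A / d
C = 8.854e-12 * 11.7 * 3015e-12 / 7e-6
Step 4: Convert to fF (multiply by 1e15).
C = 44.62 fF


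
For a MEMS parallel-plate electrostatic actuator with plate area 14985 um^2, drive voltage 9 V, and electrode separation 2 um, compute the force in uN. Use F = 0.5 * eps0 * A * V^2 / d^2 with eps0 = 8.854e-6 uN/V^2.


Step 1: Identify parameters.
eps0 = 8.854e-6 uN/V^2, A = 14985 um^2, V = 9 V, d = 2 um
Step 2: Compute V^2 = 9^2 = 81
Step 3: Compute d^2 = 2^2 = 4
Step 4: F = 0.5 * 8.854e-6 * 14985 * 81 / 4
F = 1.343 uN


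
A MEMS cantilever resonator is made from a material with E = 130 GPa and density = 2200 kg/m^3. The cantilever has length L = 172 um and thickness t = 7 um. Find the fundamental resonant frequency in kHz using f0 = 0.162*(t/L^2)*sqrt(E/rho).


Step 1: Convert units to SI.
t_SI = 7e-6 m, L_SI = 172e-6 m
Step 2: Calculate sqrt(E/rho).
sqrt(130e9 / 2200) = 7687.06 m/s
Step 3: Compute f0.
f0 = 0.162 * 7e-6 / (172e-6)^2 * 7687.06 = 294656.8 Hz = 294.66 kHz


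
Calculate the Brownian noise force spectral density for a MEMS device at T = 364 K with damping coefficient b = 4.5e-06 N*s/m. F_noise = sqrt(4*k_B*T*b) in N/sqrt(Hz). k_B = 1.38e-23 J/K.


Step 1: Compute 4 * k_B * T * b
= 4 * 1.38e-23 * 364 * 4.5e-06
= 9.0418e-26 N^2/Hz
Step 2: F_noise = sqrt(9.0418e-26)
F_noise = 3.01e-13 N/sqrt(Hz)


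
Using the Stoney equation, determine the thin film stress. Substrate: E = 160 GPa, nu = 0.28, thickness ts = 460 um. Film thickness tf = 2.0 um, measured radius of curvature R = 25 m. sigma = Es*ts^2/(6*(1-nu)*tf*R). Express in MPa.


Step 1: Compute numerator: Es * ts^2 = 160 * 460^2 = 33856000 (GPa*um^2)
Step 2: Compute denominator (R in um): 6*(1-nu)*tf*R = 6*0.72*2.0*25e6 = 216000000.0 (um^2)
Step 3: sigma (GPa) = 33856000 / 216000000.0 = 1.56741e-01 GPa
Step 4: Convert to MPa (x1000): sigma = 156.7 MPa


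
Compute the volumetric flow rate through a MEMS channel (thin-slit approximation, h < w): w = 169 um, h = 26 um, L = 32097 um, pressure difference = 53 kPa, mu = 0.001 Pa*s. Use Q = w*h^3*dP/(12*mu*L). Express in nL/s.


Step 1: Convert all dimensions to SI (meters).
w = 169e-6 m, h = 26e-6 m, L = 32097e-6 m, dP = 53e3 Pa
Step 2: Q = w * h^3 * dP / (12 * mu * L)
Q = 169e-6 * (26e-6)^3 * 53e3 / (12 * 0.001 * 32097e-6) = 4.087304e-10 m^3/s
Step 3: Convert Q from m^3/s to nL/s (1 m^3 = 1e12 nL, so multiply by 1e12).
Q = 408.73 nL/s


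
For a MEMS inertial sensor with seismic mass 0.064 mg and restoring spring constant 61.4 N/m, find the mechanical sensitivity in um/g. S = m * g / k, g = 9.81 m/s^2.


Step 1: Convert mass: m = 0.064 mg = 6.40e-08 kg
Step 2: S = m * g / k = 6.40e-08 * 9.81 / 61.4
Step 3: S = 1.02e-08 m/g
Step 4: Convert to um/g: S = 0.01 um/g


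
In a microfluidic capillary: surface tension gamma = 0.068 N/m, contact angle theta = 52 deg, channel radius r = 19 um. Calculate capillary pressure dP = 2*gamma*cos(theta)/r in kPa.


Step 1: cos(52 deg) = 0.6157
Step 2: Convert r to m: r = 19e-6 m
Step 3: dP = 2 * 0.068 * 0.6157 / 19e-6 = 4407.1 Pa
Step 4: Convert Pa to kPa (divide by 1000).
dP = 4.41 kPa


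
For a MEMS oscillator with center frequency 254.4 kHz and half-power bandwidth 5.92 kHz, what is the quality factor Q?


Step 1: Q = f0 / bandwidth
Step 2: Q = 254.4 / 5.92
Q = 43.0


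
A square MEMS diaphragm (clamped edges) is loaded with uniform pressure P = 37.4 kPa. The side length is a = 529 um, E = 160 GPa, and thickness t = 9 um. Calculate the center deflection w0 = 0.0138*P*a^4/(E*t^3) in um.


Step 1: Convert pressure to compatible units (E is in GPa, so P in GPa).
P = 37.4 kPa = 37.4e-6 GPa
Step 2: Compute numerator: 0.0138 * P * a^4.
a^4 = 529^4 = 78310985281
numerator = 0.0138 * 37.4e-6 * 78310985281 = 4.04179e+04
Step 3: Compute denominator: E * t^3 = 160 * 9^3 = 116640
Step 4: w0 = numerator / denominator = 4.04179e+04 / 116640 = 0.3465 um


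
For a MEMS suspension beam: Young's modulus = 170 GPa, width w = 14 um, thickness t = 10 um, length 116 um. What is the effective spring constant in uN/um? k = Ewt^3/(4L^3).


Step 1: Convert E to consistent units (1 GPa = 1000 uN/um^2).
E = 170 GPa = 170000 uN/um^2
Step 2: Compute t^3 = 10^3 = 1000
Step 3: Compute L^3 = 116^3 = 1560896
Step 4: k = 170000 * 14 * 1000 / (4 * 1560896)
k = 381.1913 uN/um


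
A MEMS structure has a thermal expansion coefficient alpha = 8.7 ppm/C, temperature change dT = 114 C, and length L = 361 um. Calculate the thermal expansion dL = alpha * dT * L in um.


Step 1: Convert CTE: alpha = 8.7 ppm/C = 8.7e-6 /C
Step 2: dL = 8.7e-6 * 114 * 361
dL = 0.358 um


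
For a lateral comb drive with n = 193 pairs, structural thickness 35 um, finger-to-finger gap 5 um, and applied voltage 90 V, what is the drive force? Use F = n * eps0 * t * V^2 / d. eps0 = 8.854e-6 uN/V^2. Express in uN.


Step 1: Parameters: n=193, eps0=8.854e-6 uN/V^2, t=35 um, V=90 V, d=5 um
Step 2: V^2 = 8100
Step 3: F = 193 * 8.854e-6 * 35 * 8100 / 5
F = 96.89 uN


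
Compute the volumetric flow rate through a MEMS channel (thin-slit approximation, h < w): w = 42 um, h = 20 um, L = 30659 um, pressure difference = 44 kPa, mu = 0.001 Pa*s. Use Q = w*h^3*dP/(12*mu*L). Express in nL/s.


Step 1: Convert all dimensions to SI (meters).
w = 42e-6 m, h = 20e-6 m, L = 30659e-6 m, dP = 44e3 Pa
Step 2: Q = w * h^3 * dP / (12 * mu * L)
Q = 42e-6 * (20e-6)^3 * 44e3 / (12 * 0.001 * 30659e-6) = 4.018396e-11 m^3/s
Step 3: Convert Q from m^3/s to nL/s (1 m^3 = 1e12 nL, so multiply by 1e12).
Q = 40.184 nL/s


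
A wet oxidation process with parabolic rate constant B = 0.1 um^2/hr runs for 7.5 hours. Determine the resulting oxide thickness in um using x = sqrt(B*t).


Step 1: Compute B*t = 0.1 * 7.5 = 0.75
Step 2: x = sqrt(0.75)
x = 0.866 um


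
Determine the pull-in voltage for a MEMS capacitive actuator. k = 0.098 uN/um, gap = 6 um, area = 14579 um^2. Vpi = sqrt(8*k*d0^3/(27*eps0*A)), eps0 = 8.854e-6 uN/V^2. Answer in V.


Step 1: Compute numerator: 8 * k * d0^3 = 8 * 0.098 * 6^3 = 169.344
Step 2: Compute denominator: 27 * eps0 * A = 27 * 8.854e-6 * 14579 = 3.485227
Step 3: Vpi = sqrt(169.344 / 3.485227)
Vpi = 6.97 V


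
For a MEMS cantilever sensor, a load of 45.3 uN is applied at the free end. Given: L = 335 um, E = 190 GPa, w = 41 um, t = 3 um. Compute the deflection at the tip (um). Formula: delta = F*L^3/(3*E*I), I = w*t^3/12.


Step 1: Calculate the second moment of area.
I = w * t^3 / 12 = 41 * 3^3 / 12 = 92.25 um^4
Step 2: Convert E to consistent units (1 GPa = 1000 uN/um^2).
E = 190 GPa = 190000 uN/um^2
Step 3: Calculate tip deflection.
delta = F * L^3 / (3 * E * I)
delta = 45.3 * 335^3 / (3 * 190000 * 92.25)
delta = 32.3885 um


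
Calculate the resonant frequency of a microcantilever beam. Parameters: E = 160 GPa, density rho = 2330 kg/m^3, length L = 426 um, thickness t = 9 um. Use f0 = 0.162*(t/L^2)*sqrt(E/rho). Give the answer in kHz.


Step 1: Convert units to SI.
t_SI = 9e-6 m, L_SI = 426e-6 m
Step 2: Calculate sqrt(E/rho).
sqrt(160e9 / 2330) = 8286.71 m/s
Step 3: Compute f0.
f0 = 0.162 * 9e-6 / (426e-6)^2 * 8286.71 = 66576.4 Hz = 66.58 kHz


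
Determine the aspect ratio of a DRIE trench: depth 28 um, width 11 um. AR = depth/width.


Step 1: AR = depth / width
Step 2: AR = 28 / 11
AR = 2.5


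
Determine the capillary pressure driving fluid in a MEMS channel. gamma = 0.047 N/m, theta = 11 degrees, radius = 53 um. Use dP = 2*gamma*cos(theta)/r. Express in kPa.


Step 1: cos(11 deg) = 0.9816
Step 2: Convert r to m: r = 53e-6 m
Step 3: dP = 2 * 0.047 * 0.9816 / 53e-6 = 1741.0 Pa
Step 4: Convert Pa to kPa (divide by 1000).
dP = 1.74 kPa


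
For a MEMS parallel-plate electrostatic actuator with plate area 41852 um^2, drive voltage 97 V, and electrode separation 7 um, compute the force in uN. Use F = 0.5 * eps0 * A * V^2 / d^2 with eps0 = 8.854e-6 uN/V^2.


Step 1: Identify parameters.
eps0 = 8.854e-6 uN/V^2, A = 41852 um^2, V = 97 V, d = 7 um
Step 2: Compute V^2 = 97^2 = 9409
Step 3: Compute d^2 = 7^2 = 49
Step 4: F = 0.5 * 8.854e-6 * 41852 * 9409 / 49
F = 35.577 uN


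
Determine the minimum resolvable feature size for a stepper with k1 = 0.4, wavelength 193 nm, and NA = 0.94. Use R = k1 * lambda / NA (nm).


Step 1: Identify values: k1 = 0.4, lambda = 193 nm, NA = 0.94
Step 2: R = k1 * lambda / NA
R = 0.4 * 193 / 0.94
R = 82.1 nm
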